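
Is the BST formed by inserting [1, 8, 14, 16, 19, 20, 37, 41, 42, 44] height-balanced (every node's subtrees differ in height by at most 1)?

Tree (level-order array): [1, None, 8, None, 14, None, 16, None, 19, None, 20, None, 37, None, 41, None, 42, None, 44]
Definition: a tree is height-balanced if, at every node, |h(left) - h(right)| <= 1 (empty subtree has height -1).
Bottom-up per-node check:
  node 44: h_left=-1, h_right=-1, diff=0 [OK], height=0
  node 42: h_left=-1, h_right=0, diff=1 [OK], height=1
  node 41: h_left=-1, h_right=1, diff=2 [FAIL (|-1-1|=2 > 1)], height=2
  node 37: h_left=-1, h_right=2, diff=3 [FAIL (|-1-2|=3 > 1)], height=3
  node 20: h_left=-1, h_right=3, diff=4 [FAIL (|-1-3|=4 > 1)], height=4
  node 19: h_left=-1, h_right=4, diff=5 [FAIL (|-1-4|=5 > 1)], height=5
  node 16: h_left=-1, h_right=5, diff=6 [FAIL (|-1-5|=6 > 1)], height=6
  node 14: h_left=-1, h_right=6, diff=7 [FAIL (|-1-6|=7 > 1)], height=7
  node 8: h_left=-1, h_right=7, diff=8 [FAIL (|-1-7|=8 > 1)], height=8
  node 1: h_left=-1, h_right=8, diff=9 [FAIL (|-1-8|=9 > 1)], height=9
Node 41 violates the condition: |-1 - 1| = 2 > 1.
Result: Not balanced


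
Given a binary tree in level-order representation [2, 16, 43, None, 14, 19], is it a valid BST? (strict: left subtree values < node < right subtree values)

Level-order array: [2, 16, 43, None, 14, 19]
Validate using subtree bounds (lo, hi): at each node, require lo < value < hi,
then recurse left with hi=value and right with lo=value.
Preorder trace (stopping at first violation):
  at node 2 with bounds (-inf, +inf): OK
  at node 16 with bounds (-inf, 2): VIOLATION
Node 16 violates its bound: not (-inf < 16 < 2).
Result: Not a valid BST


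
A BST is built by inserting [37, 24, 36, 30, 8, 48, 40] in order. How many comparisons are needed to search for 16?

Search path for 16: 37 -> 24 -> 8
Found: False
Comparisons: 3


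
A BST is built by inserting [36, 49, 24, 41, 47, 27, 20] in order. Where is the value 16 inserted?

Starting tree (level order): [36, 24, 49, 20, 27, 41, None, None, None, None, None, None, 47]
Insertion path: 36 -> 24 -> 20
Result: insert 16 as left child of 20
Final tree (level order): [36, 24, 49, 20, 27, 41, None, 16, None, None, None, None, 47]


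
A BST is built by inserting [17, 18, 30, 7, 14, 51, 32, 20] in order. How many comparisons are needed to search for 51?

Search path for 51: 17 -> 18 -> 30 -> 51
Found: True
Comparisons: 4


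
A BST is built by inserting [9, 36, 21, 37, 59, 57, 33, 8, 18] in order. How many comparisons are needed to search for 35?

Search path for 35: 9 -> 36 -> 21 -> 33
Found: False
Comparisons: 4


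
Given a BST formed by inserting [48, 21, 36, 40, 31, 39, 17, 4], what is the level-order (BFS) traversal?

Tree insertion order: [48, 21, 36, 40, 31, 39, 17, 4]
Tree (level-order array): [48, 21, None, 17, 36, 4, None, 31, 40, None, None, None, None, 39]
BFS from the root, enqueuing left then right child of each popped node:
  queue [48] -> pop 48, enqueue [21], visited so far: [48]
  queue [21] -> pop 21, enqueue [17, 36], visited so far: [48, 21]
  queue [17, 36] -> pop 17, enqueue [4], visited so far: [48, 21, 17]
  queue [36, 4] -> pop 36, enqueue [31, 40], visited so far: [48, 21, 17, 36]
  queue [4, 31, 40] -> pop 4, enqueue [none], visited so far: [48, 21, 17, 36, 4]
  queue [31, 40] -> pop 31, enqueue [none], visited so far: [48, 21, 17, 36, 4, 31]
  queue [40] -> pop 40, enqueue [39], visited so far: [48, 21, 17, 36, 4, 31, 40]
  queue [39] -> pop 39, enqueue [none], visited so far: [48, 21, 17, 36, 4, 31, 40, 39]
Result: [48, 21, 17, 36, 4, 31, 40, 39]


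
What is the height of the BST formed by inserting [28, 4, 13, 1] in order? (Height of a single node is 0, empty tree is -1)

Insertion order: [28, 4, 13, 1]
Tree (level-order array): [28, 4, None, 1, 13]
Compute height bottom-up (empty subtree = -1):
  height(1) = 1 + max(-1, -1) = 0
  height(13) = 1 + max(-1, -1) = 0
  height(4) = 1 + max(0, 0) = 1
  height(28) = 1 + max(1, -1) = 2
Height = 2


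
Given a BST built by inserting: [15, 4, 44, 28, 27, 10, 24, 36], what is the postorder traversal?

Tree insertion order: [15, 4, 44, 28, 27, 10, 24, 36]
Tree (level-order array): [15, 4, 44, None, 10, 28, None, None, None, 27, 36, 24]
Postorder traversal: [10, 4, 24, 27, 36, 28, 44, 15]


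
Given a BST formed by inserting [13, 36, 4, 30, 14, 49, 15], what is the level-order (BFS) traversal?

Tree insertion order: [13, 36, 4, 30, 14, 49, 15]
Tree (level-order array): [13, 4, 36, None, None, 30, 49, 14, None, None, None, None, 15]
BFS from the root, enqueuing left then right child of each popped node:
  queue [13] -> pop 13, enqueue [4, 36], visited so far: [13]
  queue [4, 36] -> pop 4, enqueue [none], visited so far: [13, 4]
  queue [36] -> pop 36, enqueue [30, 49], visited so far: [13, 4, 36]
  queue [30, 49] -> pop 30, enqueue [14], visited so far: [13, 4, 36, 30]
  queue [49, 14] -> pop 49, enqueue [none], visited so far: [13, 4, 36, 30, 49]
  queue [14] -> pop 14, enqueue [15], visited so far: [13, 4, 36, 30, 49, 14]
  queue [15] -> pop 15, enqueue [none], visited so far: [13, 4, 36, 30, 49, 14, 15]
Result: [13, 4, 36, 30, 49, 14, 15]


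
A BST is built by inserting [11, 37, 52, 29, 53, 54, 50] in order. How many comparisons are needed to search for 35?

Search path for 35: 11 -> 37 -> 29
Found: False
Comparisons: 3


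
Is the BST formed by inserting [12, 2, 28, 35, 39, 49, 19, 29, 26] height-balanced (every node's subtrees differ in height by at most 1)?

Tree (level-order array): [12, 2, 28, None, None, 19, 35, None, 26, 29, 39, None, None, None, None, None, 49]
Definition: a tree is height-balanced if, at every node, |h(left) - h(right)| <= 1 (empty subtree has height -1).
Bottom-up per-node check:
  node 2: h_left=-1, h_right=-1, diff=0 [OK], height=0
  node 26: h_left=-1, h_right=-1, diff=0 [OK], height=0
  node 19: h_left=-1, h_right=0, diff=1 [OK], height=1
  node 29: h_left=-1, h_right=-1, diff=0 [OK], height=0
  node 49: h_left=-1, h_right=-1, diff=0 [OK], height=0
  node 39: h_left=-1, h_right=0, diff=1 [OK], height=1
  node 35: h_left=0, h_right=1, diff=1 [OK], height=2
  node 28: h_left=1, h_right=2, diff=1 [OK], height=3
  node 12: h_left=0, h_right=3, diff=3 [FAIL (|0-3|=3 > 1)], height=4
Node 12 violates the condition: |0 - 3| = 3 > 1.
Result: Not balanced


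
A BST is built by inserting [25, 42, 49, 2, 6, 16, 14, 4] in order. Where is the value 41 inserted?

Starting tree (level order): [25, 2, 42, None, 6, None, 49, 4, 16, None, None, None, None, 14]
Insertion path: 25 -> 42
Result: insert 41 as left child of 42
Final tree (level order): [25, 2, 42, None, 6, 41, 49, 4, 16, None, None, None, None, None, None, 14]


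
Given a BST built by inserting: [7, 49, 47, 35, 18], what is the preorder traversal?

Tree insertion order: [7, 49, 47, 35, 18]
Tree (level-order array): [7, None, 49, 47, None, 35, None, 18]
Preorder traversal: [7, 49, 47, 35, 18]


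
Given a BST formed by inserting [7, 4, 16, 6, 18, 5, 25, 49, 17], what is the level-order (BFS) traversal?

Tree insertion order: [7, 4, 16, 6, 18, 5, 25, 49, 17]
Tree (level-order array): [7, 4, 16, None, 6, None, 18, 5, None, 17, 25, None, None, None, None, None, 49]
BFS from the root, enqueuing left then right child of each popped node:
  queue [7] -> pop 7, enqueue [4, 16], visited so far: [7]
  queue [4, 16] -> pop 4, enqueue [6], visited so far: [7, 4]
  queue [16, 6] -> pop 16, enqueue [18], visited so far: [7, 4, 16]
  queue [6, 18] -> pop 6, enqueue [5], visited so far: [7, 4, 16, 6]
  queue [18, 5] -> pop 18, enqueue [17, 25], visited so far: [7, 4, 16, 6, 18]
  queue [5, 17, 25] -> pop 5, enqueue [none], visited so far: [7, 4, 16, 6, 18, 5]
  queue [17, 25] -> pop 17, enqueue [none], visited so far: [7, 4, 16, 6, 18, 5, 17]
  queue [25] -> pop 25, enqueue [49], visited so far: [7, 4, 16, 6, 18, 5, 17, 25]
  queue [49] -> pop 49, enqueue [none], visited so far: [7, 4, 16, 6, 18, 5, 17, 25, 49]
Result: [7, 4, 16, 6, 18, 5, 17, 25, 49]


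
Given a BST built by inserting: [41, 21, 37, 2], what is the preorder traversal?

Tree insertion order: [41, 21, 37, 2]
Tree (level-order array): [41, 21, None, 2, 37]
Preorder traversal: [41, 21, 2, 37]


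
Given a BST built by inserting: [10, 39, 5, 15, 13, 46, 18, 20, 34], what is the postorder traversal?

Tree insertion order: [10, 39, 5, 15, 13, 46, 18, 20, 34]
Tree (level-order array): [10, 5, 39, None, None, 15, 46, 13, 18, None, None, None, None, None, 20, None, 34]
Postorder traversal: [5, 13, 34, 20, 18, 15, 46, 39, 10]


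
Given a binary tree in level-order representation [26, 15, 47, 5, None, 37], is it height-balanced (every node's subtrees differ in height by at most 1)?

Tree (level-order array): [26, 15, 47, 5, None, 37]
Definition: a tree is height-balanced if, at every node, |h(left) - h(right)| <= 1 (empty subtree has height -1).
Bottom-up per-node check:
  node 5: h_left=-1, h_right=-1, diff=0 [OK], height=0
  node 15: h_left=0, h_right=-1, diff=1 [OK], height=1
  node 37: h_left=-1, h_right=-1, diff=0 [OK], height=0
  node 47: h_left=0, h_right=-1, diff=1 [OK], height=1
  node 26: h_left=1, h_right=1, diff=0 [OK], height=2
All nodes satisfy the balance condition.
Result: Balanced


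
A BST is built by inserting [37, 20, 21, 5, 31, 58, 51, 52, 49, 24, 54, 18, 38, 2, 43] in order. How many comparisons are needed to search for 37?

Search path for 37: 37
Found: True
Comparisons: 1


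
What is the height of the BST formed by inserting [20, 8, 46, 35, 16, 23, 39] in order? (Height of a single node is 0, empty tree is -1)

Insertion order: [20, 8, 46, 35, 16, 23, 39]
Tree (level-order array): [20, 8, 46, None, 16, 35, None, None, None, 23, 39]
Compute height bottom-up (empty subtree = -1):
  height(16) = 1 + max(-1, -1) = 0
  height(8) = 1 + max(-1, 0) = 1
  height(23) = 1 + max(-1, -1) = 0
  height(39) = 1 + max(-1, -1) = 0
  height(35) = 1 + max(0, 0) = 1
  height(46) = 1 + max(1, -1) = 2
  height(20) = 1 + max(1, 2) = 3
Height = 3


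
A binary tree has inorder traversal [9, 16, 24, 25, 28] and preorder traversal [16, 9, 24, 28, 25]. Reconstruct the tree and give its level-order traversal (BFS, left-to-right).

Inorder:  [9, 16, 24, 25, 28]
Preorder: [16, 9, 24, 28, 25]
Algorithm: preorder visits root first, so consume preorder in order;
for each root, split the current inorder slice at that value into
left-subtree inorder and right-subtree inorder, then recurse.
Recursive splits:
  root=16; inorder splits into left=[9], right=[24, 25, 28]
  root=9; inorder splits into left=[], right=[]
  root=24; inorder splits into left=[], right=[25, 28]
  root=28; inorder splits into left=[25], right=[]
  root=25; inorder splits into left=[], right=[]
Reconstructed level-order: [16, 9, 24, 28, 25]


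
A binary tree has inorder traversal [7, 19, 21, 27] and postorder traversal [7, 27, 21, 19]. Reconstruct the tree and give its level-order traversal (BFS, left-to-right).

Inorder:   [7, 19, 21, 27]
Postorder: [7, 27, 21, 19]
Algorithm: postorder visits root last, so walk postorder right-to-left;
each value is the root of the current inorder slice — split it at that
value, recurse on the right subtree first, then the left.
Recursive splits:
  root=19; inorder splits into left=[7], right=[21, 27]
  root=21; inorder splits into left=[], right=[27]
  root=27; inorder splits into left=[], right=[]
  root=7; inorder splits into left=[], right=[]
Reconstructed level-order: [19, 7, 21, 27]


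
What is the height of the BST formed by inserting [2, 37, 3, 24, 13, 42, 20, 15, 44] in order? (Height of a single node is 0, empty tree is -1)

Insertion order: [2, 37, 3, 24, 13, 42, 20, 15, 44]
Tree (level-order array): [2, None, 37, 3, 42, None, 24, None, 44, 13, None, None, None, None, 20, 15]
Compute height bottom-up (empty subtree = -1):
  height(15) = 1 + max(-1, -1) = 0
  height(20) = 1 + max(0, -1) = 1
  height(13) = 1 + max(-1, 1) = 2
  height(24) = 1 + max(2, -1) = 3
  height(3) = 1 + max(-1, 3) = 4
  height(44) = 1 + max(-1, -1) = 0
  height(42) = 1 + max(-1, 0) = 1
  height(37) = 1 + max(4, 1) = 5
  height(2) = 1 + max(-1, 5) = 6
Height = 6


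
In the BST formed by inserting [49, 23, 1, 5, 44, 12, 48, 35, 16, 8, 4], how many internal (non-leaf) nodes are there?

Tree built from: [49, 23, 1, 5, 44, 12, 48, 35, 16, 8, 4]
Tree (level-order array): [49, 23, None, 1, 44, None, 5, 35, 48, 4, 12, None, None, None, None, None, None, 8, 16]
Rule: An internal node has at least one child.
Per-node child counts:
  node 49: 1 child(ren)
  node 23: 2 child(ren)
  node 1: 1 child(ren)
  node 5: 2 child(ren)
  node 4: 0 child(ren)
  node 12: 2 child(ren)
  node 8: 0 child(ren)
  node 16: 0 child(ren)
  node 44: 2 child(ren)
  node 35: 0 child(ren)
  node 48: 0 child(ren)
Matching nodes: [49, 23, 1, 5, 12, 44]
Count of internal (non-leaf) nodes: 6


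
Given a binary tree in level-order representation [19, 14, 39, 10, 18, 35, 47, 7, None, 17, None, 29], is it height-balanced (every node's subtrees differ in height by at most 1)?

Tree (level-order array): [19, 14, 39, 10, 18, 35, 47, 7, None, 17, None, 29]
Definition: a tree is height-balanced if, at every node, |h(left) - h(right)| <= 1 (empty subtree has height -1).
Bottom-up per-node check:
  node 7: h_left=-1, h_right=-1, diff=0 [OK], height=0
  node 10: h_left=0, h_right=-1, diff=1 [OK], height=1
  node 17: h_left=-1, h_right=-1, diff=0 [OK], height=0
  node 18: h_left=0, h_right=-1, diff=1 [OK], height=1
  node 14: h_left=1, h_right=1, diff=0 [OK], height=2
  node 29: h_left=-1, h_right=-1, diff=0 [OK], height=0
  node 35: h_left=0, h_right=-1, diff=1 [OK], height=1
  node 47: h_left=-1, h_right=-1, diff=0 [OK], height=0
  node 39: h_left=1, h_right=0, diff=1 [OK], height=2
  node 19: h_left=2, h_right=2, diff=0 [OK], height=3
All nodes satisfy the balance condition.
Result: Balanced


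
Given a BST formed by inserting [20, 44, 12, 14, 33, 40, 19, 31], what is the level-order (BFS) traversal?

Tree insertion order: [20, 44, 12, 14, 33, 40, 19, 31]
Tree (level-order array): [20, 12, 44, None, 14, 33, None, None, 19, 31, 40]
BFS from the root, enqueuing left then right child of each popped node:
  queue [20] -> pop 20, enqueue [12, 44], visited so far: [20]
  queue [12, 44] -> pop 12, enqueue [14], visited so far: [20, 12]
  queue [44, 14] -> pop 44, enqueue [33], visited so far: [20, 12, 44]
  queue [14, 33] -> pop 14, enqueue [19], visited so far: [20, 12, 44, 14]
  queue [33, 19] -> pop 33, enqueue [31, 40], visited so far: [20, 12, 44, 14, 33]
  queue [19, 31, 40] -> pop 19, enqueue [none], visited so far: [20, 12, 44, 14, 33, 19]
  queue [31, 40] -> pop 31, enqueue [none], visited so far: [20, 12, 44, 14, 33, 19, 31]
  queue [40] -> pop 40, enqueue [none], visited so far: [20, 12, 44, 14, 33, 19, 31, 40]
Result: [20, 12, 44, 14, 33, 19, 31, 40]


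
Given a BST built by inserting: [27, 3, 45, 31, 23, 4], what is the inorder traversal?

Tree insertion order: [27, 3, 45, 31, 23, 4]
Tree (level-order array): [27, 3, 45, None, 23, 31, None, 4]
Inorder traversal: [3, 4, 23, 27, 31, 45]


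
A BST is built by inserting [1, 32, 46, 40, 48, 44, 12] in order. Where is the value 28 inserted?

Starting tree (level order): [1, None, 32, 12, 46, None, None, 40, 48, None, 44]
Insertion path: 1 -> 32 -> 12
Result: insert 28 as right child of 12
Final tree (level order): [1, None, 32, 12, 46, None, 28, 40, 48, None, None, None, 44]


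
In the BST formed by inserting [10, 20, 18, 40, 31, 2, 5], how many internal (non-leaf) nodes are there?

Tree built from: [10, 20, 18, 40, 31, 2, 5]
Tree (level-order array): [10, 2, 20, None, 5, 18, 40, None, None, None, None, 31]
Rule: An internal node has at least one child.
Per-node child counts:
  node 10: 2 child(ren)
  node 2: 1 child(ren)
  node 5: 0 child(ren)
  node 20: 2 child(ren)
  node 18: 0 child(ren)
  node 40: 1 child(ren)
  node 31: 0 child(ren)
Matching nodes: [10, 2, 20, 40]
Count of internal (non-leaf) nodes: 4


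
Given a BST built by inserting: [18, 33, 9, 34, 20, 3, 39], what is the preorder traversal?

Tree insertion order: [18, 33, 9, 34, 20, 3, 39]
Tree (level-order array): [18, 9, 33, 3, None, 20, 34, None, None, None, None, None, 39]
Preorder traversal: [18, 9, 3, 33, 20, 34, 39]


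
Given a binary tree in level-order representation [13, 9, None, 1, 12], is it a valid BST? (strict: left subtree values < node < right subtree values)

Level-order array: [13, 9, None, 1, 12]
Validate using subtree bounds (lo, hi): at each node, require lo < value < hi,
then recurse left with hi=value and right with lo=value.
Preorder trace (stopping at first violation):
  at node 13 with bounds (-inf, +inf): OK
  at node 9 with bounds (-inf, 13): OK
  at node 1 with bounds (-inf, 9): OK
  at node 12 with bounds (9, 13): OK
No violation found at any node.
Result: Valid BST


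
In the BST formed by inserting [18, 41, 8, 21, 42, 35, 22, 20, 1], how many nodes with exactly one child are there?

Tree built from: [18, 41, 8, 21, 42, 35, 22, 20, 1]
Tree (level-order array): [18, 8, 41, 1, None, 21, 42, None, None, 20, 35, None, None, None, None, 22]
Rule: These are nodes with exactly 1 non-null child.
Per-node child counts:
  node 18: 2 child(ren)
  node 8: 1 child(ren)
  node 1: 0 child(ren)
  node 41: 2 child(ren)
  node 21: 2 child(ren)
  node 20: 0 child(ren)
  node 35: 1 child(ren)
  node 22: 0 child(ren)
  node 42: 0 child(ren)
Matching nodes: [8, 35]
Count of nodes with exactly one child: 2


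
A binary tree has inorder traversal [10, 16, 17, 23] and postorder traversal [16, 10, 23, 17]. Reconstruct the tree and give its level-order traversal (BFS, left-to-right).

Inorder:   [10, 16, 17, 23]
Postorder: [16, 10, 23, 17]
Algorithm: postorder visits root last, so walk postorder right-to-left;
each value is the root of the current inorder slice — split it at that
value, recurse on the right subtree first, then the left.
Recursive splits:
  root=17; inorder splits into left=[10, 16], right=[23]
  root=23; inorder splits into left=[], right=[]
  root=10; inorder splits into left=[], right=[16]
  root=16; inorder splits into left=[], right=[]
Reconstructed level-order: [17, 10, 23, 16]


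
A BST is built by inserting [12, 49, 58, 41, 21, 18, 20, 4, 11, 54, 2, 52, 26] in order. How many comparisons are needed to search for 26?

Search path for 26: 12 -> 49 -> 41 -> 21 -> 26
Found: True
Comparisons: 5


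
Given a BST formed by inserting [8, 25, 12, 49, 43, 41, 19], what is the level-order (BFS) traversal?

Tree insertion order: [8, 25, 12, 49, 43, 41, 19]
Tree (level-order array): [8, None, 25, 12, 49, None, 19, 43, None, None, None, 41]
BFS from the root, enqueuing left then right child of each popped node:
  queue [8] -> pop 8, enqueue [25], visited so far: [8]
  queue [25] -> pop 25, enqueue [12, 49], visited so far: [8, 25]
  queue [12, 49] -> pop 12, enqueue [19], visited so far: [8, 25, 12]
  queue [49, 19] -> pop 49, enqueue [43], visited so far: [8, 25, 12, 49]
  queue [19, 43] -> pop 19, enqueue [none], visited so far: [8, 25, 12, 49, 19]
  queue [43] -> pop 43, enqueue [41], visited so far: [8, 25, 12, 49, 19, 43]
  queue [41] -> pop 41, enqueue [none], visited so far: [8, 25, 12, 49, 19, 43, 41]
Result: [8, 25, 12, 49, 19, 43, 41]


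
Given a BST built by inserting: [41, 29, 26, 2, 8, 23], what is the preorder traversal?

Tree insertion order: [41, 29, 26, 2, 8, 23]
Tree (level-order array): [41, 29, None, 26, None, 2, None, None, 8, None, 23]
Preorder traversal: [41, 29, 26, 2, 8, 23]


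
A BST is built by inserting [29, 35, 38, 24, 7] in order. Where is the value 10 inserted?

Starting tree (level order): [29, 24, 35, 7, None, None, 38]
Insertion path: 29 -> 24 -> 7
Result: insert 10 as right child of 7
Final tree (level order): [29, 24, 35, 7, None, None, 38, None, 10]


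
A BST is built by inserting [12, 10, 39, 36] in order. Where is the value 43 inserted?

Starting tree (level order): [12, 10, 39, None, None, 36]
Insertion path: 12 -> 39
Result: insert 43 as right child of 39
Final tree (level order): [12, 10, 39, None, None, 36, 43]


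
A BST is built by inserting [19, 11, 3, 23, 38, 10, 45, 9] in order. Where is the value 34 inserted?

Starting tree (level order): [19, 11, 23, 3, None, None, 38, None, 10, None, 45, 9]
Insertion path: 19 -> 23 -> 38
Result: insert 34 as left child of 38
Final tree (level order): [19, 11, 23, 3, None, None, 38, None, 10, 34, 45, 9]


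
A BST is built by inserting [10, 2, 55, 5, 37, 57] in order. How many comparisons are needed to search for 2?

Search path for 2: 10 -> 2
Found: True
Comparisons: 2


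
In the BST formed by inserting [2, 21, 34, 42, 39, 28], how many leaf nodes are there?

Tree built from: [2, 21, 34, 42, 39, 28]
Tree (level-order array): [2, None, 21, None, 34, 28, 42, None, None, 39]
Rule: A leaf has 0 children.
Per-node child counts:
  node 2: 1 child(ren)
  node 21: 1 child(ren)
  node 34: 2 child(ren)
  node 28: 0 child(ren)
  node 42: 1 child(ren)
  node 39: 0 child(ren)
Matching nodes: [28, 39]
Count of leaf nodes: 2


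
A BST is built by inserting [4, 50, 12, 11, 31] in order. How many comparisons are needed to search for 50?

Search path for 50: 4 -> 50
Found: True
Comparisons: 2


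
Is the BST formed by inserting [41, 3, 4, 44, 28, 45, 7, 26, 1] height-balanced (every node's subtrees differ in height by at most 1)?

Tree (level-order array): [41, 3, 44, 1, 4, None, 45, None, None, None, 28, None, None, 7, None, None, 26]
Definition: a tree is height-balanced if, at every node, |h(left) - h(right)| <= 1 (empty subtree has height -1).
Bottom-up per-node check:
  node 1: h_left=-1, h_right=-1, diff=0 [OK], height=0
  node 26: h_left=-1, h_right=-1, diff=0 [OK], height=0
  node 7: h_left=-1, h_right=0, diff=1 [OK], height=1
  node 28: h_left=1, h_right=-1, diff=2 [FAIL (|1--1|=2 > 1)], height=2
  node 4: h_left=-1, h_right=2, diff=3 [FAIL (|-1-2|=3 > 1)], height=3
  node 3: h_left=0, h_right=3, diff=3 [FAIL (|0-3|=3 > 1)], height=4
  node 45: h_left=-1, h_right=-1, diff=0 [OK], height=0
  node 44: h_left=-1, h_right=0, diff=1 [OK], height=1
  node 41: h_left=4, h_right=1, diff=3 [FAIL (|4-1|=3 > 1)], height=5
Node 28 violates the condition: |1 - -1| = 2 > 1.
Result: Not balanced


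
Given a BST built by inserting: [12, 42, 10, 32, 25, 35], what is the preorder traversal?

Tree insertion order: [12, 42, 10, 32, 25, 35]
Tree (level-order array): [12, 10, 42, None, None, 32, None, 25, 35]
Preorder traversal: [12, 10, 42, 32, 25, 35]


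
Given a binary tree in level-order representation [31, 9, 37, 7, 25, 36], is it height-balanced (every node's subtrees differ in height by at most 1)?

Tree (level-order array): [31, 9, 37, 7, 25, 36]
Definition: a tree is height-balanced if, at every node, |h(left) - h(right)| <= 1 (empty subtree has height -1).
Bottom-up per-node check:
  node 7: h_left=-1, h_right=-1, diff=0 [OK], height=0
  node 25: h_left=-1, h_right=-1, diff=0 [OK], height=0
  node 9: h_left=0, h_right=0, diff=0 [OK], height=1
  node 36: h_left=-1, h_right=-1, diff=0 [OK], height=0
  node 37: h_left=0, h_right=-1, diff=1 [OK], height=1
  node 31: h_left=1, h_right=1, diff=0 [OK], height=2
All nodes satisfy the balance condition.
Result: Balanced


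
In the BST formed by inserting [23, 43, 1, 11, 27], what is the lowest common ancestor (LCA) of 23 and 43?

Tree insertion order: [23, 43, 1, 11, 27]
Tree (level-order array): [23, 1, 43, None, 11, 27]
In a BST, the LCA of p=23, q=43 is the first node v on the
root-to-leaf path with p <= v <= q (go left if both < v, right if both > v).
Walk from root:
  at 23: 23 <= 23 <= 43, this is the LCA
LCA = 23


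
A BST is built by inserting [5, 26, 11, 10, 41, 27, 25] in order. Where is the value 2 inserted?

Starting tree (level order): [5, None, 26, 11, 41, 10, 25, 27]
Insertion path: 5
Result: insert 2 as left child of 5
Final tree (level order): [5, 2, 26, None, None, 11, 41, 10, 25, 27]


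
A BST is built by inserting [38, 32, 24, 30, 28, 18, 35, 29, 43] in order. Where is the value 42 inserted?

Starting tree (level order): [38, 32, 43, 24, 35, None, None, 18, 30, None, None, None, None, 28, None, None, 29]
Insertion path: 38 -> 43
Result: insert 42 as left child of 43
Final tree (level order): [38, 32, 43, 24, 35, 42, None, 18, 30, None, None, None, None, None, None, 28, None, None, 29]


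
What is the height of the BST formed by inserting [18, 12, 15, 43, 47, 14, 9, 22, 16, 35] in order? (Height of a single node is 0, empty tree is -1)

Insertion order: [18, 12, 15, 43, 47, 14, 9, 22, 16, 35]
Tree (level-order array): [18, 12, 43, 9, 15, 22, 47, None, None, 14, 16, None, 35]
Compute height bottom-up (empty subtree = -1):
  height(9) = 1 + max(-1, -1) = 0
  height(14) = 1 + max(-1, -1) = 0
  height(16) = 1 + max(-1, -1) = 0
  height(15) = 1 + max(0, 0) = 1
  height(12) = 1 + max(0, 1) = 2
  height(35) = 1 + max(-1, -1) = 0
  height(22) = 1 + max(-1, 0) = 1
  height(47) = 1 + max(-1, -1) = 0
  height(43) = 1 + max(1, 0) = 2
  height(18) = 1 + max(2, 2) = 3
Height = 3


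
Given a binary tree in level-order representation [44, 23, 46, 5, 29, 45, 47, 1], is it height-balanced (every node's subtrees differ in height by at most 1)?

Tree (level-order array): [44, 23, 46, 5, 29, 45, 47, 1]
Definition: a tree is height-balanced if, at every node, |h(left) - h(right)| <= 1 (empty subtree has height -1).
Bottom-up per-node check:
  node 1: h_left=-1, h_right=-1, diff=0 [OK], height=0
  node 5: h_left=0, h_right=-1, diff=1 [OK], height=1
  node 29: h_left=-1, h_right=-1, diff=0 [OK], height=0
  node 23: h_left=1, h_right=0, diff=1 [OK], height=2
  node 45: h_left=-1, h_right=-1, diff=0 [OK], height=0
  node 47: h_left=-1, h_right=-1, diff=0 [OK], height=0
  node 46: h_left=0, h_right=0, diff=0 [OK], height=1
  node 44: h_left=2, h_right=1, diff=1 [OK], height=3
All nodes satisfy the balance condition.
Result: Balanced


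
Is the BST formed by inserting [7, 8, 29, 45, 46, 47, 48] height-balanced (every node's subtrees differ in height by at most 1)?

Tree (level-order array): [7, None, 8, None, 29, None, 45, None, 46, None, 47, None, 48]
Definition: a tree is height-balanced if, at every node, |h(left) - h(right)| <= 1 (empty subtree has height -1).
Bottom-up per-node check:
  node 48: h_left=-1, h_right=-1, diff=0 [OK], height=0
  node 47: h_left=-1, h_right=0, diff=1 [OK], height=1
  node 46: h_left=-1, h_right=1, diff=2 [FAIL (|-1-1|=2 > 1)], height=2
  node 45: h_left=-1, h_right=2, diff=3 [FAIL (|-1-2|=3 > 1)], height=3
  node 29: h_left=-1, h_right=3, diff=4 [FAIL (|-1-3|=4 > 1)], height=4
  node 8: h_left=-1, h_right=4, diff=5 [FAIL (|-1-4|=5 > 1)], height=5
  node 7: h_left=-1, h_right=5, diff=6 [FAIL (|-1-5|=6 > 1)], height=6
Node 46 violates the condition: |-1 - 1| = 2 > 1.
Result: Not balanced


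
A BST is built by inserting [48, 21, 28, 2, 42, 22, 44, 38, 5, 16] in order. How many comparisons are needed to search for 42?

Search path for 42: 48 -> 21 -> 28 -> 42
Found: True
Comparisons: 4


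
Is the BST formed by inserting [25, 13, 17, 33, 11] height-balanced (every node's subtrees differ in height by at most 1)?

Tree (level-order array): [25, 13, 33, 11, 17]
Definition: a tree is height-balanced if, at every node, |h(left) - h(right)| <= 1 (empty subtree has height -1).
Bottom-up per-node check:
  node 11: h_left=-1, h_right=-1, diff=0 [OK], height=0
  node 17: h_left=-1, h_right=-1, diff=0 [OK], height=0
  node 13: h_left=0, h_right=0, diff=0 [OK], height=1
  node 33: h_left=-1, h_right=-1, diff=0 [OK], height=0
  node 25: h_left=1, h_right=0, diff=1 [OK], height=2
All nodes satisfy the balance condition.
Result: Balanced


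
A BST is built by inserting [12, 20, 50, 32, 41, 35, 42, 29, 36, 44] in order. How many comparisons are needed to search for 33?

Search path for 33: 12 -> 20 -> 50 -> 32 -> 41 -> 35
Found: False
Comparisons: 6


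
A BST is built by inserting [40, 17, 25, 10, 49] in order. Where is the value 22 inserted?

Starting tree (level order): [40, 17, 49, 10, 25]
Insertion path: 40 -> 17 -> 25
Result: insert 22 as left child of 25
Final tree (level order): [40, 17, 49, 10, 25, None, None, None, None, 22]


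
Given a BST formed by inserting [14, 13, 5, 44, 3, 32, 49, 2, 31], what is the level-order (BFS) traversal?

Tree insertion order: [14, 13, 5, 44, 3, 32, 49, 2, 31]
Tree (level-order array): [14, 13, 44, 5, None, 32, 49, 3, None, 31, None, None, None, 2]
BFS from the root, enqueuing left then right child of each popped node:
  queue [14] -> pop 14, enqueue [13, 44], visited so far: [14]
  queue [13, 44] -> pop 13, enqueue [5], visited so far: [14, 13]
  queue [44, 5] -> pop 44, enqueue [32, 49], visited so far: [14, 13, 44]
  queue [5, 32, 49] -> pop 5, enqueue [3], visited so far: [14, 13, 44, 5]
  queue [32, 49, 3] -> pop 32, enqueue [31], visited so far: [14, 13, 44, 5, 32]
  queue [49, 3, 31] -> pop 49, enqueue [none], visited so far: [14, 13, 44, 5, 32, 49]
  queue [3, 31] -> pop 3, enqueue [2], visited so far: [14, 13, 44, 5, 32, 49, 3]
  queue [31, 2] -> pop 31, enqueue [none], visited so far: [14, 13, 44, 5, 32, 49, 3, 31]
  queue [2] -> pop 2, enqueue [none], visited so far: [14, 13, 44, 5, 32, 49, 3, 31, 2]
Result: [14, 13, 44, 5, 32, 49, 3, 31, 2]


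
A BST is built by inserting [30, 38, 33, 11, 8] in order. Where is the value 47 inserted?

Starting tree (level order): [30, 11, 38, 8, None, 33]
Insertion path: 30 -> 38
Result: insert 47 as right child of 38
Final tree (level order): [30, 11, 38, 8, None, 33, 47]


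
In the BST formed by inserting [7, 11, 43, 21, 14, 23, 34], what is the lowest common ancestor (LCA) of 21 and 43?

Tree insertion order: [7, 11, 43, 21, 14, 23, 34]
Tree (level-order array): [7, None, 11, None, 43, 21, None, 14, 23, None, None, None, 34]
In a BST, the LCA of p=21, q=43 is the first node v on the
root-to-leaf path with p <= v <= q (go left if both < v, right if both > v).
Walk from root:
  at 7: both 21 and 43 > 7, go right
  at 11: both 21 and 43 > 11, go right
  at 43: 21 <= 43 <= 43, this is the LCA
LCA = 43


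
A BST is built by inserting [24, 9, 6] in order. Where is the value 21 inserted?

Starting tree (level order): [24, 9, None, 6]
Insertion path: 24 -> 9
Result: insert 21 as right child of 9
Final tree (level order): [24, 9, None, 6, 21]


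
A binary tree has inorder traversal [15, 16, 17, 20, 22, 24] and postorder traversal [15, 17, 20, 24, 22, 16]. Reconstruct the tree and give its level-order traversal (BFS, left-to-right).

Inorder:   [15, 16, 17, 20, 22, 24]
Postorder: [15, 17, 20, 24, 22, 16]
Algorithm: postorder visits root last, so walk postorder right-to-left;
each value is the root of the current inorder slice — split it at that
value, recurse on the right subtree first, then the left.
Recursive splits:
  root=16; inorder splits into left=[15], right=[17, 20, 22, 24]
  root=22; inorder splits into left=[17, 20], right=[24]
  root=24; inorder splits into left=[], right=[]
  root=20; inorder splits into left=[17], right=[]
  root=17; inorder splits into left=[], right=[]
  root=15; inorder splits into left=[], right=[]
Reconstructed level-order: [16, 15, 22, 20, 24, 17]


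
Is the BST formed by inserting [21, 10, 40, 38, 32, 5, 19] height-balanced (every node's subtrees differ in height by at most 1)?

Tree (level-order array): [21, 10, 40, 5, 19, 38, None, None, None, None, None, 32]
Definition: a tree is height-balanced if, at every node, |h(left) - h(right)| <= 1 (empty subtree has height -1).
Bottom-up per-node check:
  node 5: h_left=-1, h_right=-1, diff=0 [OK], height=0
  node 19: h_left=-1, h_right=-1, diff=0 [OK], height=0
  node 10: h_left=0, h_right=0, diff=0 [OK], height=1
  node 32: h_left=-1, h_right=-1, diff=0 [OK], height=0
  node 38: h_left=0, h_right=-1, diff=1 [OK], height=1
  node 40: h_left=1, h_right=-1, diff=2 [FAIL (|1--1|=2 > 1)], height=2
  node 21: h_left=1, h_right=2, diff=1 [OK], height=3
Node 40 violates the condition: |1 - -1| = 2 > 1.
Result: Not balanced


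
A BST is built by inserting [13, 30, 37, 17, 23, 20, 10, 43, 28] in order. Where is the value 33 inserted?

Starting tree (level order): [13, 10, 30, None, None, 17, 37, None, 23, None, 43, 20, 28]
Insertion path: 13 -> 30 -> 37
Result: insert 33 as left child of 37
Final tree (level order): [13, 10, 30, None, None, 17, 37, None, 23, 33, 43, 20, 28]


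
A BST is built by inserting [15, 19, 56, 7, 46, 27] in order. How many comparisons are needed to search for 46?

Search path for 46: 15 -> 19 -> 56 -> 46
Found: True
Comparisons: 4


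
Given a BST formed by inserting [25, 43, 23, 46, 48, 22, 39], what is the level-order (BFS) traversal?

Tree insertion order: [25, 43, 23, 46, 48, 22, 39]
Tree (level-order array): [25, 23, 43, 22, None, 39, 46, None, None, None, None, None, 48]
BFS from the root, enqueuing left then right child of each popped node:
  queue [25] -> pop 25, enqueue [23, 43], visited so far: [25]
  queue [23, 43] -> pop 23, enqueue [22], visited so far: [25, 23]
  queue [43, 22] -> pop 43, enqueue [39, 46], visited so far: [25, 23, 43]
  queue [22, 39, 46] -> pop 22, enqueue [none], visited so far: [25, 23, 43, 22]
  queue [39, 46] -> pop 39, enqueue [none], visited so far: [25, 23, 43, 22, 39]
  queue [46] -> pop 46, enqueue [48], visited so far: [25, 23, 43, 22, 39, 46]
  queue [48] -> pop 48, enqueue [none], visited so far: [25, 23, 43, 22, 39, 46, 48]
Result: [25, 23, 43, 22, 39, 46, 48]


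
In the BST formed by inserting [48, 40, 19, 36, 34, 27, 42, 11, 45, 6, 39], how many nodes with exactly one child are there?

Tree built from: [48, 40, 19, 36, 34, 27, 42, 11, 45, 6, 39]
Tree (level-order array): [48, 40, None, 19, 42, 11, 36, None, 45, 6, None, 34, 39, None, None, None, None, 27]
Rule: These are nodes with exactly 1 non-null child.
Per-node child counts:
  node 48: 1 child(ren)
  node 40: 2 child(ren)
  node 19: 2 child(ren)
  node 11: 1 child(ren)
  node 6: 0 child(ren)
  node 36: 2 child(ren)
  node 34: 1 child(ren)
  node 27: 0 child(ren)
  node 39: 0 child(ren)
  node 42: 1 child(ren)
  node 45: 0 child(ren)
Matching nodes: [48, 11, 34, 42]
Count of nodes with exactly one child: 4


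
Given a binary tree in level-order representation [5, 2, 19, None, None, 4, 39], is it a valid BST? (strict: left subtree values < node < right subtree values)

Level-order array: [5, 2, 19, None, None, 4, 39]
Validate using subtree bounds (lo, hi): at each node, require lo < value < hi,
then recurse left with hi=value and right with lo=value.
Preorder trace (stopping at first violation):
  at node 5 with bounds (-inf, +inf): OK
  at node 2 with bounds (-inf, 5): OK
  at node 19 with bounds (5, +inf): OK
  at node 4 with bounds (5, 19): VIOLATION
Node 4 violates its bound: not (5 < 4 < 19).
Result: Not a valid BST


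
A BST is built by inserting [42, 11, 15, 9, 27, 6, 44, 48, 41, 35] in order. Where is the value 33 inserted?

Starting tree (level order): [42, 11, 44, 9, 15, None, 48, 6, None, None, 27, None, None, None, None, None, 41, 35]
Insertion path: 42 -> 11 -> 15 -> 27 -> 41 -> 35
Result: insert 33 as left child of 35
Final tree (level order): [42, 11, 44, 9, 15, None, 48, 6, None, None, 27, None, None, None, None, None, 41, 35, None, 33]


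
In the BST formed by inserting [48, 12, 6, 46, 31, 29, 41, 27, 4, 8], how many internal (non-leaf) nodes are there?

Tree built from: [48, 12, 6, 46, 31, 29, 41, 27, 4, 8]
Tree (level-order array): [48, 12, None, 6, 46, 4, 8, 31, None, None, None, None, None, 29, 41, 27]
Rule: An internal node has at least one child.
Per-node child counts:
  node 48: 1 child(ren)
  node 12: 2 child(ren)
  node 6: 2 child(ren)
  node 4: 0 child(ren)
  node 8: 0 child(ren)
  node 46: 1 child(ren)
  node 31: 2 child(ren)
  node 29: 1 child(ren)
  node 27: 0 child(ren)
  node 41: 0 child(ren)
Matching nodes: [48, 12, 6, 46, 31, 29]
Count of internal (non-leaf) nodes: 6


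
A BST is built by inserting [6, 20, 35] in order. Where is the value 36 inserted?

Starting tree (level order): [6, None, 20, None, 35]
Insertion path: 6 -> 20 -> 35
Result: insert 36 as right child of 35
Final tree (level order): [6, None, 20, None, 35, None, 36]


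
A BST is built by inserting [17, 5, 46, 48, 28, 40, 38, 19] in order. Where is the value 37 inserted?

Starting tree (level order): [17, 5, 46, None, None, 28, 48, 19, 40, None, None, None, None, 38]
Insertion path: 17 -> 46 -> 28 -> 40 -> 38
Result: insert 37 as left child of 38
Final tree (level order): [17, 5, 46, None, None, 28, 48, 19, 40, None, None, None, None, 38, None, 37]


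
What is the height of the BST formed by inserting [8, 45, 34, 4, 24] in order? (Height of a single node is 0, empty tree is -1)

Insertion order: [8, 45, 34, 4, 24]
Tree (level-order array): [8, 4, 45, None, None, 34, None, 24]
Compute height bottom-up (empty subtree = -1):
  height(4) = 1 + max(-1, -1) = 0
  height(24) = 1 + max(-1, -1) = 0
  height(34) = 1 + max(0, -1) = 1
  height(45) = 1 + max(1, -1) = 2
  height(8) = 1 + max(0, 2) = 3
Height = 3


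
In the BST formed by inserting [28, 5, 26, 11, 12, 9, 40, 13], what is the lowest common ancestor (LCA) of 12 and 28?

Tree insertion order: [28, 5, 26, 11, 12, 9, 40, 13]
Tree (level-order array): [28, 5, 40, None, 26, None, None, 11, None, 9, 12, None, None, None, 13]
In a BST, the LCA of p=12, q=28 is the first node v on the
root-to-leaf path with p <= v <= q (go left if both < v, right if both > v).
Walk from root:
  at 28: 12 <= 28 <= 28, this is the LCA
LCA = 28


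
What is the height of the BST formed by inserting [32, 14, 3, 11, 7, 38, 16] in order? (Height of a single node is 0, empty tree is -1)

Insertion order: [32, 14, 3, 11, 7, 38, 16]
Tree (level-order array): [32, 14, 38, 3, 16, None, None, None, 11, None, None, 7]
Compute height bottom-up (empty subtree = -1):
  height(7) = 1 + max(-1, -1) = 0
  height(11) = 1 + max(0, -1) = 1
  height(3) = 1 + max(-1, 1) = 2
  height(16) = 1 + max(-1, -1) = 0
  height(14) = 1 + max(2, 0) = 3
  height(38) = 1 + max(-1, -1) = 0
  height(32) = 1 + max(3, 0) = 4
Height = 4


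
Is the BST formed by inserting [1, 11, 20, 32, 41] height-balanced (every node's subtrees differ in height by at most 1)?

Tree (level-order array): [1, None, 11, None, 20, None, 32, None, 41]
Definition: a tree is height-balanced if, at every node, |h(left) - h(right)| <= 1 (empty subtree has height -1).
Bottom-up per-node check:
  node 41: h_left=-1, h_right=-1, diff=0 [OK], height=0
  node 32: h_left=-1, h_right=0, diff=1 [OK], height=1
  node 20: h_left=-1, h_right=1, diff=2 [FAIL (|-1-1|=2 > 1)], height=2
  node 11: h_left=-1, h_right=2, diff=3 [FAIL (|-1-2|=3 > 1)], height=3
  node 1: h_left=-1, h_right=3, diff=4 [FAIL (|-1-3|=4 > 1)], height=4
Node 20 violates the condition: |-1 - 1| = 2 > 1.
Result: Not balanced


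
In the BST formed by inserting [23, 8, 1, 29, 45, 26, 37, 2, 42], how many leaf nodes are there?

Tree built from: [23, 8, 1, 29, 45, 26, 37, 2, 42]
Tree (level-order array): [23, 8, 29, 1, None, 26, 45, None, 2, None, None, 37, None, None, None, None, 42]
Rule: A leaf has 0 children.
Per-node child counts:
  node 23: 2 child(ren)
  node 8: 1 child(ren)
  node 1: 1 child(ren)
  node 2: 0 child(ren)
  node 29: 2 child(ren)
  node 26: 0 child(ren)
  node 45: 1 child(ren)
  node 37: 1 child(ren)
  node 42: 0 child(ren)
Matching nodes: [2, 26, 42]
Count of leaf nodes: 3


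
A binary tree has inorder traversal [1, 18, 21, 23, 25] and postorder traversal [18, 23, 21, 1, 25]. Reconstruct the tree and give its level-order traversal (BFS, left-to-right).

Inorder:   [1, 18, 21, 23, 25]
Postorder: [18, 23, 21, 1, 25]
Algorithm: postorder visits root last, so walk postorder right-to-left;
each value is the root of the current inorder slice — split it at that
value, recurse on the right subtree first, then the left.
Recursive splits:
  root=25; inorder splits into left=[1, 18, 21, 23], right=[]
  root=1; inorder splits into left=[], right=[18, 21, 23]
  root=21; inorder splits into left=[18], right=[23]
  root=23; inorder splits into left=[], right=[]
  root=18; inorder splits into left=[], right=[]
Reconstructed level-order: [25, 1, 21, 18, 23]
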